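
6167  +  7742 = 13909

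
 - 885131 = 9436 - 894567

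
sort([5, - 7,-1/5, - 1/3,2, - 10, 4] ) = [ - 10,  -  7, - 1/3, - 1/5,2, 4,5 ] 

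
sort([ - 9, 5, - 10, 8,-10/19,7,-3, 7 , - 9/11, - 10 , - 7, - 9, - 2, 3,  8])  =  [ - 10, - 10, - 9, - 9, - 7, - 3, - 2, - 9/11, - 10/19,3, 5,7,  7, 8,8]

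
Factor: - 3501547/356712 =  - 2^( - 3 )*3^(-1 )*7^1*29^1*47^1 * 89^( - 1 )*167^( - 1)*367^1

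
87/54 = 1 + 11/18 = 1.61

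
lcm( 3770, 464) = 30160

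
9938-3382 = 6556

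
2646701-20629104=-17982403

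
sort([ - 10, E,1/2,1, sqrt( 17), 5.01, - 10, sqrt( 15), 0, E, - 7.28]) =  [ -10, - 10, -7.28,0, 1/2,1, E, E, sqrt(15), sqrt (17), 5.01 ] 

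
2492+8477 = 10969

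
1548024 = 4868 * 318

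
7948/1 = 7948 = 7948.00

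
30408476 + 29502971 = 59911447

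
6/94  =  3/47=0.06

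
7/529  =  7/529 =0.01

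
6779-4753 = 2026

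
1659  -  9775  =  -8116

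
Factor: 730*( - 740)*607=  - 2^3*5^2*  37^1*73^1*607^1 = - 327901400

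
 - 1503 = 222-1725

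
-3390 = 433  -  3823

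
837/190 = 837/190 = 4.41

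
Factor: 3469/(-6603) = -3^(-1 ) * 31^( - 1) * 71^( - 1 )*3469^1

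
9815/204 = 9815/204= 48.11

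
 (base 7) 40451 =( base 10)9836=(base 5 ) 303321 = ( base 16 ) 266C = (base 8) 23154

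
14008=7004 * 2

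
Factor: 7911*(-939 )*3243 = -3^5*23^1*47^1*293^1*313^1 = -24090395247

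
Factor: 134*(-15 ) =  - 2^1*3^1 * 5^1*67^1 = - 2010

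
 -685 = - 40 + -645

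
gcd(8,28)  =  4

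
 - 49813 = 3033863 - 3083676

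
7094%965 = 339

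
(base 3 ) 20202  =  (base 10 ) 182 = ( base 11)156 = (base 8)266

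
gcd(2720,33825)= 5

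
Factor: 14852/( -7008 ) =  - 3713/1752 = - 2^( - 3)*  3^(- 1)*47^1 * 73^(-1)*79^1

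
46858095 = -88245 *(  -  531)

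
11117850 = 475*23406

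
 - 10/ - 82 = 5/41 = 0.12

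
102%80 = 22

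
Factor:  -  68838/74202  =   - 77/83 = -  7^1*11^1*83^(-1 )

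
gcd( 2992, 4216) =136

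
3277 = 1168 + 2109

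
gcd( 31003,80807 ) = 1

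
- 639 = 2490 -3129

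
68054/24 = 34027/12 = 2835.58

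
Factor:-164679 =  - 3^1*17^1*3229^1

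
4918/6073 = 4918/6073 = 0.81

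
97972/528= 24493/132= 185.55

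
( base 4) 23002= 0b1011000010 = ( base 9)864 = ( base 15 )321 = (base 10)706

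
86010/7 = 86010/7 =12287.14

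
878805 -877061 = 1744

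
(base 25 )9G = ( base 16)f1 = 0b11110001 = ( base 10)241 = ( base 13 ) 157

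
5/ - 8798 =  - 5/8798 = - 0.00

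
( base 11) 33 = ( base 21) 1F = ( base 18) 20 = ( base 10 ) 36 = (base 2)100100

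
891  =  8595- 7704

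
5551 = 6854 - 1303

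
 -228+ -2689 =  - 2917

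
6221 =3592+2629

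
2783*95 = 264385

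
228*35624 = 8122272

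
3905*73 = 285065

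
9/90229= 9/90229 = 0.00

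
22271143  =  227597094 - 205325951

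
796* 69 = 54924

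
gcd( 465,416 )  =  1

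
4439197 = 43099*103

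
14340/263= 14340/263 =54.52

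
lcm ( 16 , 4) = 16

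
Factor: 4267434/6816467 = 2^1*3^1*7^( - 1)*73^1 * 9743^1 * 973781^( - 1 )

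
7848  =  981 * 8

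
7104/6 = 1184  =  1184.00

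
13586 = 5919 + 7667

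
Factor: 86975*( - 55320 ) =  - 4811457000 =- 2^3*3^1*5^3*7^2*71^1*461^1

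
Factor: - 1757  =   - 7^1*251^1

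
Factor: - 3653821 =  - 3653821^1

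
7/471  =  7/471 = 0.01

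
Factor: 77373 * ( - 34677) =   -  3^4*3853^1*8597^1 = - 2683063521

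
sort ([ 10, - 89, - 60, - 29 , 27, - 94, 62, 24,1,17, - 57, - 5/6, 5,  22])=[ - 94,  -  89, - 60,- 57, - 29, - 5/6 , 1, 5, 10, 17,22, 24  ,  27,  62 ]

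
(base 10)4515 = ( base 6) 32523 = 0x11a3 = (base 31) 4lk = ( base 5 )121030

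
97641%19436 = 461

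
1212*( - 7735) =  - 9374820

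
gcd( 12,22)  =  2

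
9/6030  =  1/670  =  0.00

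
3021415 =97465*31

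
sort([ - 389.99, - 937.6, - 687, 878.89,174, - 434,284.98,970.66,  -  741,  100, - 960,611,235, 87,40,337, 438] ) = [ - 960,- 937.6, - 741, - 687,-434,- 389.99, 40, 87,100,174, 235,  284.98 , 337,438,611, 878.89, 970.66 ]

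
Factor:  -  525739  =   - 525739^1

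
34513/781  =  44+149/781 = 44.19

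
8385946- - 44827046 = 53212992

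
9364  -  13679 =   -  4315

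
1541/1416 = 1 + 125/1416 = 1.09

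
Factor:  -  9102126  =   - 2^1*3^1*11^1*137911^1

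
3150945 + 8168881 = 11319826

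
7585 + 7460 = 15045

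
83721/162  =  27907/54=516.80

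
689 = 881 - 192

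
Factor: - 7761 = - 3^1*13^1 * 199^1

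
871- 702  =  169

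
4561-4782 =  - 221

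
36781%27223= 9558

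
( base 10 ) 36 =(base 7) 51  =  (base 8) 44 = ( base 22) 1E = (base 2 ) 100100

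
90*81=7290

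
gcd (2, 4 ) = 2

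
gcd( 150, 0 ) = 150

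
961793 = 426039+535754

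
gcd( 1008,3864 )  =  168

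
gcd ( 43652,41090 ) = 14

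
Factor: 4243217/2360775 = 3^( - 1)*5^( - 2 )*11^1*17^1 *22691^1*31477^( - 1 )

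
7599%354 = 165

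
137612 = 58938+78674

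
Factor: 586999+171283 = 758282 = 2^1*7^1*54163^1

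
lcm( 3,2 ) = 6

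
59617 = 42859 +16758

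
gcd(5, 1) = 1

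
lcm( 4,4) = 4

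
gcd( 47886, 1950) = 6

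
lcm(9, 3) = 9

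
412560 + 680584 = 1093144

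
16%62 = 16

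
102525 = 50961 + 51564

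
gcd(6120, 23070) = 30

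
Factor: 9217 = 13^1*709^1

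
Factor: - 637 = -7^2*13^1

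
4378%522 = 202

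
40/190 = 4/19  =  0.21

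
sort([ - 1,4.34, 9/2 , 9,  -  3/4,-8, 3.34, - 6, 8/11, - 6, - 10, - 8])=[ - 10, -8, - 8, - 6,-6, - 1, - 3/4, 8/11 , 3.34, 4.34,9/2,9]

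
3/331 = 3/331= 0.01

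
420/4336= 105/1084 = 0.10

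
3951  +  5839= 9790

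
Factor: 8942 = 2^1*17^1 * 263^1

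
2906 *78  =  226668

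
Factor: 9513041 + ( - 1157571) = 2^1*5^1*241^1*3467^1 = 8355470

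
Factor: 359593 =13^1*139^1 * 199^1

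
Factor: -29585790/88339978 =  - 14792895/44169989  =  - 3^3  *  5^1 * 13^1*47^( - 1)*587^( - 1)*1601^( -1 ) * 8429^1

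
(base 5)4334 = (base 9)730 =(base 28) L6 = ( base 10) 594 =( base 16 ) 252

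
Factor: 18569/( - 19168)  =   -2^(-5)*31^1  =  -31/32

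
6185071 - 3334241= 2850830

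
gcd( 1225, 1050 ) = 175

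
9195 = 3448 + 5747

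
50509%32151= 18358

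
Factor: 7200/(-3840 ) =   -  2^(  -  3)*3^1*5^1 = - 15/8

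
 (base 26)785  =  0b1001101010001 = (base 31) 54g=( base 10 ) 4945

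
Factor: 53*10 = 530 = 2^1*5^1*53^1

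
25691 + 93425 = 119116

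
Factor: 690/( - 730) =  - 3^1*23^1*73^( - 1 ) = -69/73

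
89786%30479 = 28828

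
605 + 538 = 1143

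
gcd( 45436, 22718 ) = 22718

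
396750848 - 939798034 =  -543047186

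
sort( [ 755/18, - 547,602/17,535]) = [ - 547, 602/17, 755/18, 535] 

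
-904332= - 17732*51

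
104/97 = 104/97= 1.07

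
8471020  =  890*9518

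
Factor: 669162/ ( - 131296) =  - 2^(-4 )*3^1 * 11^( - 1 )*13^1*23^1= - 897/176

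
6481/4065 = 1 + 2416/4065 = 1.59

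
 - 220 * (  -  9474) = 2084280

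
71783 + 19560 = 91343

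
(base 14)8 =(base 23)8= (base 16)8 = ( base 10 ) 8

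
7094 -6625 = 469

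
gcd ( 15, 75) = 15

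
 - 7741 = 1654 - 9395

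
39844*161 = 6414884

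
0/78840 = 0 = 0.00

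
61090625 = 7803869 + 53286756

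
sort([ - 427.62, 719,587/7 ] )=[-427.62  ,  587/7, 719]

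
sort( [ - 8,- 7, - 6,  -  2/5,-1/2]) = [-8,  -  7,-6,  -  1/2 , - 2/5 ]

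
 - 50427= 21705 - 72132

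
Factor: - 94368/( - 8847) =32/3 = 2^5*3^( - 1)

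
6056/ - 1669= - 4 +620/1669 = - 3.63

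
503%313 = 190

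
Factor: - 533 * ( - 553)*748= 220472252 = 2^2*7^1*11^1*13^1*17^1 * 41^1* 79^1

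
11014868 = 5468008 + 5546860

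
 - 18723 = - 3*6241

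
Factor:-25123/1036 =-97/4 = -2^( - 2) * 97^1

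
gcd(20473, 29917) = 1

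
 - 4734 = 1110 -5844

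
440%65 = 50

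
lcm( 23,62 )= 1426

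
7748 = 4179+3569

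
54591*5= 272955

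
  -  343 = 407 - 750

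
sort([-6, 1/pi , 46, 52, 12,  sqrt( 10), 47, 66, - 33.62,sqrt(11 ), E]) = [ - 33.62, - 6, 1/pi, E, sqrt( 10) , sqrt( 11 ),12 , 46,47, 52, 66 ]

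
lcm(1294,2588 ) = 2588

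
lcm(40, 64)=320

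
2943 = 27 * 109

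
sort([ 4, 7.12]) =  [4, 7.12 ] 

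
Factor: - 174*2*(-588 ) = 2^4*3^2*7^2*29^1=204624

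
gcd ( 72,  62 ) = 2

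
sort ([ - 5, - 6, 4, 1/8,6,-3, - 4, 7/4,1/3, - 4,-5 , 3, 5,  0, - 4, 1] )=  [ - 6, - 5, - 5, - 4 , - 4, - 4, - 3, 0 , 1/8,1/3,1, 7/4 , 3,4,5, 6 ] 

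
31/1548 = 31/1548 = 0.02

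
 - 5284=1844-7128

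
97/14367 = 97/14367 = 0.01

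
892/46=446/23 =19.39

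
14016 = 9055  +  4961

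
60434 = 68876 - 8442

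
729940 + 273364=1003304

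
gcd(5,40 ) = 5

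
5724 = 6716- 992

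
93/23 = 93/23  =  4.04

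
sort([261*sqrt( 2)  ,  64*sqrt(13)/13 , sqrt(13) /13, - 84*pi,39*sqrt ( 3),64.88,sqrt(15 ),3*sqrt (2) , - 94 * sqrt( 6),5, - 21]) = [ - 84*pi, -94*sqrt ( 6), - 21,sqrt ( 13) /13,sqrt (15 ),3* sqrt ( 2 ),5,64  *  sqrt( 13)/13,64.88,  39 * sqrt ( 3 ), 261*sqrt ( 2)]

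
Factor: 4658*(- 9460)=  - 2^3*5^1 * 11^1*17^1*43^1*137^1 =- 44064680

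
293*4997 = 1464121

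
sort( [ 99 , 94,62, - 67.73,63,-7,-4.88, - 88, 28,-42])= [ - 88,-67.73,-42, - 7,-4.88,28,62,63, 94, 99]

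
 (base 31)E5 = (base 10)439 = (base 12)307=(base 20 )11J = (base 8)667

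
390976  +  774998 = 1165974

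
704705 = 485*1453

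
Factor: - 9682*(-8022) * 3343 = 2^2*3^1*7^1*47^1*103^1*191^1 * 3343^1 = 259647480372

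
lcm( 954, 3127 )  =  56286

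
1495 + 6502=7997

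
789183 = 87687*9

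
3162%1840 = 1322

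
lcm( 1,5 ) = 5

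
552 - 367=185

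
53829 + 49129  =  102958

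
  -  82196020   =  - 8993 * 9140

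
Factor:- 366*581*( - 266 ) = 2^2 * 3^1*7^2*19^1 * 61^1*83^1 = 56563836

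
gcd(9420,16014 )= 942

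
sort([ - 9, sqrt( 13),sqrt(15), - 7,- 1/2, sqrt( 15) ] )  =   [ - 9, - 7, -1/2,sqrt( 13) , sqrt(15 ), sqrt( 15) ] 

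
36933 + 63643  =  100576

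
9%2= 1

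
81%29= 23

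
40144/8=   5018=5018.00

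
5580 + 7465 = 13045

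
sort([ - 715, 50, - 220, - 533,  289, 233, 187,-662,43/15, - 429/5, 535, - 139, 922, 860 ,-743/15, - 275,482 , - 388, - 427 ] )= [ -715, - 662, - 533, - 427, - 388,  -  275,-220, - 139, - 429/5, - 743/15,  43/15, 50, 187 , 233,289, 482,535, 860,922 ]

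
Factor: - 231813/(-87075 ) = 3^(-2)*5^ (-2) * 599^1 = 599/225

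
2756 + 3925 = 6681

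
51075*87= 4443525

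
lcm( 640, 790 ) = 50560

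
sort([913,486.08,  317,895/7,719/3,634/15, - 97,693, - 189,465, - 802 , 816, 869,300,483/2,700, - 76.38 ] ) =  [ - 802,  -  189,  -  97, - 76.38,  634/15,895/7,  719/3, 483/2,300,317,465,486.08,693,700,816,869 , 913 ] 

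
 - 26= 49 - 75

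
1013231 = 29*34939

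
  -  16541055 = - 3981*4155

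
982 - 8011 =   -  7029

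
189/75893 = 189/75893 = 0.00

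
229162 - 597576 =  - 368414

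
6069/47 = 129+ 6/47   =  129.13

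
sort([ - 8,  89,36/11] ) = [ - 8, 36/11 , 89]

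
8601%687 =357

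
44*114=5016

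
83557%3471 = 253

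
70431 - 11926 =58505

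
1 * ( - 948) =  - 948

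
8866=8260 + 606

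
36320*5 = 181600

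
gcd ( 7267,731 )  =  43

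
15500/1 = 15500 = 15500.00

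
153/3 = 51 = 51.00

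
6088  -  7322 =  - 1234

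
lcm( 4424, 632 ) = 4424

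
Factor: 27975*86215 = 2411864625  =  3^1 * 5^3*43^1* 373^1*401^1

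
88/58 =1+15/29 = 1.52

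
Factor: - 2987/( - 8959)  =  17^( - 2) * 29^1*31^( - 1 ) * 103^1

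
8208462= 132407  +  8076055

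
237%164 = 73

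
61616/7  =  61616/7 = 8802.29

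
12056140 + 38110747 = 50166887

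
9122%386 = 244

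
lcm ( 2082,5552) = 16656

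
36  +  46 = 82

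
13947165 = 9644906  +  4302259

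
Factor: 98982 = 2^1*3^4*13^1 * 47^1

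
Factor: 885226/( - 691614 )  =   - 887/693  =  - 3^( - 2)* 7^(-1)*11^( - 1)*887^1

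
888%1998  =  888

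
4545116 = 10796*421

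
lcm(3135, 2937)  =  279015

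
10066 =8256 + 1810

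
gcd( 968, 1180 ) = 4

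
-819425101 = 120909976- 940335077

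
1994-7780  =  -5786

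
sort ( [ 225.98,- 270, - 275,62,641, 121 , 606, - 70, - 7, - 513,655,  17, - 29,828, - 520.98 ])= [ - 520.98, - 513, - 275, - 270, - 70,-29, - 7,17,62  ,  121,225.98,  606,641,655 , 828 ] 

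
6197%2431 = 1335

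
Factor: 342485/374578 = 715/782 =2^( - 1 )*5^1*11^1*13^1*17^( - 1)*23^( - 1)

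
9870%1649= 1625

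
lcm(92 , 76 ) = 1748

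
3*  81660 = 244980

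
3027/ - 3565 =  - 3027/3565 = - 0.85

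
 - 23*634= -14582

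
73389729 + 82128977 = 155518706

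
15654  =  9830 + 5824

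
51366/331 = 51366/331 =155.18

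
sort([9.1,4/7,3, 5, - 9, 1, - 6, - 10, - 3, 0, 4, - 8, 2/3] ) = [ - 10, - 9, - 8, - 6, - 3,0,4/7, 2/3,1, 3 , 4,5, 9.1 ]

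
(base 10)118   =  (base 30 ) 3s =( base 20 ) 5I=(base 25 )4i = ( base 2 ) 1110110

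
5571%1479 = 1134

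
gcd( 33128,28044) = 164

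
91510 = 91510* 1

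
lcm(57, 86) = 4902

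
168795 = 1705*99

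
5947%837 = 88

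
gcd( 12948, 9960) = 996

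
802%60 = 22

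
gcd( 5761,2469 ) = 823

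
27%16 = 11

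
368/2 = 184 = 184.00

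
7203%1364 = 383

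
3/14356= 3/14356= 0.00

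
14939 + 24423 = 39362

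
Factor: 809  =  809^1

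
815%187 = 67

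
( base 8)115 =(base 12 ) 65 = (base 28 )2l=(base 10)77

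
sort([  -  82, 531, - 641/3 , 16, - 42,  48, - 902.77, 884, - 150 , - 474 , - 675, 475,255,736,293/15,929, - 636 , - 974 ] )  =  [ - 974,- 902.77, - 675, - 636,  -  474 ,  -  641/3, - 150,-82, - 42,16, 293/15, 48, 255,475 , 531, 736, 884,929]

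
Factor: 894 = 2^1*3^1*149^1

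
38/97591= 38/97591 = 0.00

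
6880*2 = 13760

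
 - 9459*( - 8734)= 82614906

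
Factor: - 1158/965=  - 2^1 * 3^1*5^( -1)  =  - 6/5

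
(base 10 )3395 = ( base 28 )497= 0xd43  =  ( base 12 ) 1B6B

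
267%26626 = 267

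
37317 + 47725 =85042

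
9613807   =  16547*581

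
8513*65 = 553345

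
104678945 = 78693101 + 25985844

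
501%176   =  149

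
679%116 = 99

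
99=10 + 89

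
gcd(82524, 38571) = 897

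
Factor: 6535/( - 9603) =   -  3^( - 2)*5^1 * 11^( - 1)*97^( - 1 )*1307^1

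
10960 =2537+8423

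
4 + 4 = 8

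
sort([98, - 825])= [ - 825, 98]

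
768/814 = 384/407 = 0.94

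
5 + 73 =78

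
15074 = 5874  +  9200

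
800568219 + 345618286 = 1146186505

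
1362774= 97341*14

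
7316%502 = 288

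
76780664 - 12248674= 64531990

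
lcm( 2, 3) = 6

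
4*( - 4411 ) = - 17644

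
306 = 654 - 348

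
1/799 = 1/799=0.00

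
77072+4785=81857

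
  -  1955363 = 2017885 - 3973248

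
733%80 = 13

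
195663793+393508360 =589172153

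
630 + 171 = 801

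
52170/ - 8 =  - 26085/4 = - 6521.25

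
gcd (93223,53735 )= 1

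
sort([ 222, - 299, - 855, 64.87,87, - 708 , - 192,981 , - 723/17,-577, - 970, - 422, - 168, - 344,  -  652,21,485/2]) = [ - 970, -855, -708,-652, - 577 , - 422, -344, - 299, - 192, - 168,-723/17,  21, 64.87, 87, 222,485/2, 981]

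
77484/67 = 77484/67 =1156.48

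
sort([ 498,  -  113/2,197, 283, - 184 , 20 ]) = [ - 184 , - 113/2, 20, 197, 283,498 ]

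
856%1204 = 856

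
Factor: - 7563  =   - 3^1*2521^1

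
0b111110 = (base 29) 24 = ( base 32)1u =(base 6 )142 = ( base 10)62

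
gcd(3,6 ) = 3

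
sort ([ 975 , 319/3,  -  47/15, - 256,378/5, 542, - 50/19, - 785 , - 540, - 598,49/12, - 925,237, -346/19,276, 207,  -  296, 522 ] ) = [ - 925, - 785, - 598,  -  540, - 296,-256 , - 346/19, - 47/15, - 50/19, 49/12,378/5,319/3, 207,237, 276, 522, 542,  975]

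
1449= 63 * 23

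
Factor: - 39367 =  - 39367^1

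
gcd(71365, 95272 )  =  1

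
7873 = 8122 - 249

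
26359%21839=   4520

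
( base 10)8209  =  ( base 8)20021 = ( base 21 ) icj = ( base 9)12231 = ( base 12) 4901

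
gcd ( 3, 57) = 3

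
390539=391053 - 514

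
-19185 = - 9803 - 9382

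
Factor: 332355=3^1*5^1*22157^1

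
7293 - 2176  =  5117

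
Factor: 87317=87317^1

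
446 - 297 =149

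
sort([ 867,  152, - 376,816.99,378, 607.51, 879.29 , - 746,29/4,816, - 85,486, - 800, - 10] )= [- 800, -746, - 376, - 85,-10, 29/4,152,378,486, 607.51, 816,816.99,867,879.29]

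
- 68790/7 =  -68790/7 = -  9827.14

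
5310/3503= 1+1807/3503 = 1.52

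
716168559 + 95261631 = 811430190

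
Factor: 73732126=2^1 * 13^1  *  2835851^1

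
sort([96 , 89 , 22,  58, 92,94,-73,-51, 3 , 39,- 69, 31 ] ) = [ - 73,- 69,-51, 3,22,31, 39,58, 89,92, 94, 96] 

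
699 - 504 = 195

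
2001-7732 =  -5731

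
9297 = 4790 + 4507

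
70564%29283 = 11998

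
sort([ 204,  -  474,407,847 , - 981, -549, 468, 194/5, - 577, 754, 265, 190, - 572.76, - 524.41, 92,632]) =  [ - 981, - 577, - 572.76, - 549,-524.41, - 474, 194/5,92, 190, 204, 265,407 , 468, 632, 754, 847] 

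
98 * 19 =1862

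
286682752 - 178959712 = 107723040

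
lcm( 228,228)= 228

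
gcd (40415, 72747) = 8083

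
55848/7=7978  +  2/7 = 7978.29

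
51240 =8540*6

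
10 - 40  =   - 30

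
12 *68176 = 818112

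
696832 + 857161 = 1553993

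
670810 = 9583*70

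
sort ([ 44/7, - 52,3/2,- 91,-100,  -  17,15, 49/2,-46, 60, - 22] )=[  -  100,  -  91, - 52,  -  46, - 22, - 17,3/2,44/7,15,49/2, 60]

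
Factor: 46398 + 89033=135431 = 135431^1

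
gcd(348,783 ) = 87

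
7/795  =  7/795= 0.01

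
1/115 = 1/115 = 0.01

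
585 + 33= 618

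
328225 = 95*3455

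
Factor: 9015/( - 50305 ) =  - 1803/10061 = -3^1*601^1*10061^( - 1)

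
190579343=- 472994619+663573962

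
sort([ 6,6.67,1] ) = [ 1,6,6.67] 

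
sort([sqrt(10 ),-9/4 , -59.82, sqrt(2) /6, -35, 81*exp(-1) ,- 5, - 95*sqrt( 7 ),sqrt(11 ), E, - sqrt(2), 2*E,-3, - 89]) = [  -  95*sqrt ( 7),  -  89,-59.82,-35, -5,- 3, - 9/4,- sqrt (2),sqrt( 2)/6, E , sqrt(10 ), sqrt( 11 ),  2 * E, 81*exp (-1 ) ]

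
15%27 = 15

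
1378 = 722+656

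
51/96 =17/32 = 0.53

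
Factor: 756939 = 3^1*252313^1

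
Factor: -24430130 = -2^1*5^1*47^1*59^1*881^1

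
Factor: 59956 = 2^2 * 13^1*1153^1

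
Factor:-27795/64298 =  - 2^(-1)*3^1*5^1*13^( -1)* 17^1  *109^1*2473^( - 1 )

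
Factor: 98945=5^1*7^1*11^1*257^1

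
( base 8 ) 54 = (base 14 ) 32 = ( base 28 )1g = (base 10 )44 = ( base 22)20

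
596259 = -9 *( - 66251)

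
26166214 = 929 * 28166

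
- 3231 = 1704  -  4935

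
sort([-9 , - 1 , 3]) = [-9,-1 , 3 ] 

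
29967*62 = 1857954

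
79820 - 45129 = 34691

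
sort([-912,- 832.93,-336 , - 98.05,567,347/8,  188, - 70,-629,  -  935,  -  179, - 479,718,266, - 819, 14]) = [-935, -912, -832.93, - 819,-629,-479, - 336, - 179,  -  98.05, - 70,  14, 347/8,188 , 266,567, 718]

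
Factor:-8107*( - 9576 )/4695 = 2^3*3^1*5^( - 1)*7^1*11^2*19^1*67^1* 313^(-1)   =  25877544/1565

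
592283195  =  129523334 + 462759861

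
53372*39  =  2081508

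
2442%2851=2442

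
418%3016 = 418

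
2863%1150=563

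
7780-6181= 1599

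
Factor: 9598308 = 2^2*3^1 * 799859^1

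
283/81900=283/81900=0.00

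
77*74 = 5698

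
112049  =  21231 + 90818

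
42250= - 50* (-845)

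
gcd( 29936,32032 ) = 16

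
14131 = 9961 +4170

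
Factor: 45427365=3^3 * 5^1*336499^1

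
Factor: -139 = -139^1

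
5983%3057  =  2926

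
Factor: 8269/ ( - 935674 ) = - 2^( - 1)*19^( - 1 ) * 8269^1* 24623^ ( - 1)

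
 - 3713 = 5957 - 9670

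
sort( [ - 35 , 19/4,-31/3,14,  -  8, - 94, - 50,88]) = [ - 94, - 50, - 35, - 31/3, - 8, 19/4 , 14, 88] 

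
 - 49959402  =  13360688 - 63320090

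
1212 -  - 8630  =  9842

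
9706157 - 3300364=6405793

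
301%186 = 115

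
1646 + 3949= 5595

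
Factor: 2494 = 2^1*29^1*43^1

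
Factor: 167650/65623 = 2^1*5^2 * 7^1*137^( - 1 ) = 350/137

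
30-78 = - 48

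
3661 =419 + 3242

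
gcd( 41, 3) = 1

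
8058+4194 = 12252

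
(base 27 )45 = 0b1110001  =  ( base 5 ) 423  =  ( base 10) 113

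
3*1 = 3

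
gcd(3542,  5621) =77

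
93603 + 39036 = 132639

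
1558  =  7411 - 5853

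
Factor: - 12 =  - 2^2*3^1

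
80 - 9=71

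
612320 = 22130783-21518463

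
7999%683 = 486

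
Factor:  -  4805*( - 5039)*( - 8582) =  - 2^1*5^1*7^1*31^2 * 613^1*5039^1  =  - 207790773890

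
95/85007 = 95/85007 = 0.00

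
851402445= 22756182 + 828646263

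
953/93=10 + 23/93=   10.25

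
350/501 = 350/501 = 0.70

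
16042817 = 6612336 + 9430481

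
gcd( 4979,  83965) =1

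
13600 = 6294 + 7306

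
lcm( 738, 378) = 15498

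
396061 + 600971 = 997032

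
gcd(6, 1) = 1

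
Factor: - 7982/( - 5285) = 2^1*5^(  -  1)*  7^( - 1)*13^1*151^ ( -1)*307^1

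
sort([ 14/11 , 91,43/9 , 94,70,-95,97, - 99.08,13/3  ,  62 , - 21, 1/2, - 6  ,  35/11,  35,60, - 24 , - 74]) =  [ - 99.08, - 95, - 74, - 24, - 21, - 6  ,  1/2, 14/11 , 35/11,13/3, 43/9,35, 60,  62,70,91,  94, 97 ] 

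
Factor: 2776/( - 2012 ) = -2^1 * 347^1*503^( - 1 ) = -694/503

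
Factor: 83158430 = 2^1*5^1*31^1*268253^1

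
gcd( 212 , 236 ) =4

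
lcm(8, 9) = 72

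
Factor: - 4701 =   -  3^1 * 1567^1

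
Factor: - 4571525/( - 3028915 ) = 5^1*7^1*47^ (-1)*151^1*173^1*12889^( - 1 ) = 914305/605783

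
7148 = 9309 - 2161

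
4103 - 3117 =986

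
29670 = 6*4945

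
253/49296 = 253/49296 = 0.01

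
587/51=587/51 = 11.51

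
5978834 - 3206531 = 2772303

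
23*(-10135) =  - 233105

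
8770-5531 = 3239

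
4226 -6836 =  - 2610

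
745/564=745/564=1.32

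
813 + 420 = 1233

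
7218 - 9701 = -2483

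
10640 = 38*280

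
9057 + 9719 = 18776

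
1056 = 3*352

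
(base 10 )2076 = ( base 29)2dh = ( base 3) 2211220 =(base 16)81C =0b100000011100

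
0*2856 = 0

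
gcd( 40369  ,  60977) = 7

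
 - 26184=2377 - 28561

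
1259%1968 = 1259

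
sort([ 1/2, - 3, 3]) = [-3, 1/2, 3] 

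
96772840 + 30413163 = 127186003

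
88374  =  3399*26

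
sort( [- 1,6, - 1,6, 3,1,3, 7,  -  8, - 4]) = [ - 8, - 4,-1, - 1,1,3,3, 6,6 , 7 ]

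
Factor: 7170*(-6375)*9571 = - 437478446250 =- 2^1*3^2*5^4 *17^2*239^1*563^1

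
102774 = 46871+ 55903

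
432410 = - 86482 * ( - 5 )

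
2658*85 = 225930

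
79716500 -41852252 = 37864248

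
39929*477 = 19046133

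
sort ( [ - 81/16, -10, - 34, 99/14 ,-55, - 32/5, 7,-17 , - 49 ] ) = [ - 55, - 49 , - 34, - 17,-10, - 32/5, -81/16,  7,99/14] 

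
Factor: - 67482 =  - 2^1*3^2*23^1 * 163^1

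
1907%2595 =1907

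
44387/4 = 11096 + 3/4 =11096.75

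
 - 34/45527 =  - 34/45527 = - 0.00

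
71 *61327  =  4354217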